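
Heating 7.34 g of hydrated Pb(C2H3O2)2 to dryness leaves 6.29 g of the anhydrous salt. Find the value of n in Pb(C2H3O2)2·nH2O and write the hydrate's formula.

Mass of water lost = 7.34 − 6.29 = 1.05 g → 1.05 / 18.02 = 0.05827 mol H2O
Molar mass of Pb(C2H3O2)2 = 325.29 g/mol → mol Pb(C2H3O2)2 = 6.29 / 325.29 = 0.01934
n = 0.05827 / 0.01934 = 3.01 ≈ 3 → Pb(C2H3O2)2·3H2O

Pb(C2H3O2)2·3H2O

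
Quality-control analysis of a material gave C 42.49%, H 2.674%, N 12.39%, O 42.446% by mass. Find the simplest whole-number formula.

C4H3NO3

Assume 100 g: 42.49 g C, 2.674 g H, 12.39 g N, 42.446 g O.
Moles — C: 42.49 / 12.01 = 3.538 mol; H: 2.674 / 1.008 = 2.653 mol; N: 12.39 / 14.01 = 0.8844 mol; O: 42.446 / 16.00 = 2.653 mol
Ratios (÷ 0.8844): C 4.000, H 3.000, N 1.000, O 3.000
→ C4H3NO3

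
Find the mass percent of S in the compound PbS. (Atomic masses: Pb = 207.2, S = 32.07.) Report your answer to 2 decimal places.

Molar mass = 1(207.2) + 1(32.07) = 239.270 g/mol
Mass of S per mole = 1 × 32.07 = 32.070 g
% S = 32.070 / 239.270 × 100 = 13.40%

13.40%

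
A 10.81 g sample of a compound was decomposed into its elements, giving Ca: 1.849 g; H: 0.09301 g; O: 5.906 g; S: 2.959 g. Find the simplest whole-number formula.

n(Ca) = 1.849/40.08 = 0.04613, n(H) = 0.09301/1.008 = 0.09227, n(O) = 5.906/16.00 = 0.3691, n(S) = 2.959/32.07 = 0.09227
Smallest is Ca at 0.04613 mol; normalising gives Ca 1.000, H 2.000, O 8.001, S 2.000
≈ 1:2:8:2 → CaH2O8S2

CaH2O8S2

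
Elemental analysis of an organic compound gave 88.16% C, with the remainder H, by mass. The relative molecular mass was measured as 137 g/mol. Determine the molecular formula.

Assume 100 g: 88.16 g C, 11.84 g H.
n(C) = 88.16/12.01 = 7.341, n(H) = 11.84/1.008 = 11.75
Divide by the smallest (7.341 mol C): C 1.000, H 1.600
Multiply by 5: C 5.00, H 8.00 → C5H8
Empirical-formula mass = 68.11 g/mol
n = 137 / 68.11 = 2.01 ≈ 2
Molecular formula = (C5H8)×2 = C10H16

C10H16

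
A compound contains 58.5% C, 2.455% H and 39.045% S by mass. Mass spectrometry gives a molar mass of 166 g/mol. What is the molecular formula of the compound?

Assume 100 g: 58.5 g C, 2.455 g H, 39.045 g S.
C: 58.5 g ÷ 12.01 g/mol = 4.871 mol
H: 2.455 g ÷ 1.008 g/mol = 2.436 mol
S: 39.045 g ÷ 32.07 g/mol = 1.217 mol
Smallest is S at 1.217 mol; normalising gives C 4.001, H 2.000, S 1.000
→ C4H2S
Empirical-formula mass = 82.13 g/mol
n = 166 / 82.13 = 2.02 ≈ 2
Molecular formula = (C4H2S)×2 = C8H4S2

C8H4S2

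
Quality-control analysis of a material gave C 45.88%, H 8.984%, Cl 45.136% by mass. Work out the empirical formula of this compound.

C3H7Cl

Assume 100 g: 45.88 g C, 8.984 g H, 45.136 g Cl.
Moles — C: 45.88 / 12.01 = 3.82 mol; H: 8.984 / 1.008 = 8.913 mol; Cl: 45.136 / 35.45 = 1.273 mol
Divide by the smallest (1.273 mol Cl): C 3.000, H 7.000, Cl 1.000
→ C3H7Cl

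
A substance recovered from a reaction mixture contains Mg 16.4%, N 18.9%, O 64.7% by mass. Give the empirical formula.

Assume 100 g: 16.4 g Mg, 18.9 g N, 64.7 g O.
Mg: 16.4 g ÷ 24.31 g/mol = 0.6746 mol
N: 18.9 g ÷ 14.01 g/mol = 1.349 mol
O: 64.7 g ÷ 16.00 g/mol = 4.044 mol
Divide by the smallest (0.6746 mol Mg): Mg 1.000, N 2.000, O 5.994
Ratio ≈ 1:2:6, so the empirical formula is MgN2O6

MgN2O6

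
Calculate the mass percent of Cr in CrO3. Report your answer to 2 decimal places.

Molar mass = 1(52.00) + 3(16.00) = 100.000 g/mol
Mass of Cr per mole = 1 × 52.00 = 52.000 g
% Cr = 52.000 / 100.000 × 100 = 52.00%

52.00%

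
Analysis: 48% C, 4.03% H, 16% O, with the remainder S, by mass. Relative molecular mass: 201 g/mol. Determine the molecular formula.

C8H8O2S2

Assume 100 g: 48 g C, 4.03 g H, 16 g O, 31.97 g S.
Moles — C: 48 / 12.01 = 3.997 mol; H: 4.03 / 1.008 = 3.998 mol; O: 16 / 16.00 = 1 mol; S: 31.97 / 32.07 = 0.9969 mol
Smallest is S at 0.9969 mol; normalising gives C 4.009, H 4.011, O 1.003, S 1.000
≈ 4:4:1:1 → C4H4OS
Empirical-formula mass = 100.14 g/mol
n = 201 / 100.14 = 2.01 ≈ 2
Molecular formula = (C4H4OS)×2 = C8H8O2S2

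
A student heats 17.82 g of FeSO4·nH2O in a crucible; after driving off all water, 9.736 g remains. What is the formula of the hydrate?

Mass of water lost = 17.82 − 9.736 = 8.084 g → 8.084 / 18.02 = 0.4486 mol H2O
Molar mass of FeSO4 = 151.92 g/mol → mol FeSO4 = 9.736 / 151.92 = 0.06409
n = 0.4486 / 0.06409 = 7.00 ≈ 7 → FeSO4·7H2O

FeSO4·7H2O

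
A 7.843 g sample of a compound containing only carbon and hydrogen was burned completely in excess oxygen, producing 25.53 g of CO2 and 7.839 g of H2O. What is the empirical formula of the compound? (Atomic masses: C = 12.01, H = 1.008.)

mol C = 25.53 / 44.01 = 0.5801; mass C = 0.5801 × 12.01 = 6.967 g
mol H = 2 × (7.839 / 18.02) = 0.8700; mass H = 0.8700 × 1.008 = 0.8770 g
Smallest is C at 0.5801 mol; normalising gives C 1.000, H 1.500
Multiply by 2: C 2.00, H 3.00 → C2H3

C2H3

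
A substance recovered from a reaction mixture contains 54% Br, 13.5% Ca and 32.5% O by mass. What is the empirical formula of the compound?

Assume 100 g: 54 g Br, 13.5 g Ca, 32.5 g O.
Moles — Br: 54 / 79.90 = 0.6758 mol; Ca: 13.5 / 40.08 = 0.3368 mol; O: 32.5 / 16.00 = 2.031 mol
Divide by the smallest (0.3368 mol Ca): Br 2.007, Ca 1.000, O 6.031
≈ 2:1:6 → Br2CaO6

Br2CaO6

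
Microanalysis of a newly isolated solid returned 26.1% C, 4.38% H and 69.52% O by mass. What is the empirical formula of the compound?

Assume 100 g: 26.1 g C, 4.38 g H, 69.52 g O.
C: 26.1 g ÷ 12.01 g/mol = 2.173 mol
H: 4.38 g ÷ 1.008 g/mol = 4.345 mol
O: 69.52 g ÷ 16.00 g/mol = 4.345 mol
Ratios (÷ 2.173): C 1.000, H 1.999, O 1.999
→ CH2O2

CH2O2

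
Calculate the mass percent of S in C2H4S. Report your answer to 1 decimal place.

Molar mass = 2(12.01) + 4(1.008) + 1(32.07) = 60.122 g/mol
Mass of S per mole = 1 × 32.07 = 32.070 g
% S = 32.070 / 60.122 × 100 = 53.3%

53.3%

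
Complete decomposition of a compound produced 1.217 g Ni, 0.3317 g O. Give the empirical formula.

Ni: 1.217 g ÷ 58.69 g/mol = 0.02074 mol
O: 0.3317 g ÷ 16.00 g/mol = 0.02073 mol
Smallest is O at 0.02073 mol; normalising gives Ni 1.000, O 1.000
→ NiO

NiO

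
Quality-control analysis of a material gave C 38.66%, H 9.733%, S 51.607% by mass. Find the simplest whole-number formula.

Assume 100 g: 38.66 g C, 9.733 g H, 51.607 g S.
Moles — C: 38.66 / 12.01 = 3.219 mol; H: 9.733 / 1.008 = 9.656 mol; S: 51.607 / 32.07 = 1.609 mol
Divide by the smallest (1.609 mol S): C 2.000, H 6.000, S 1.000
≈ 2:6:1 → C2H6S

C2H6S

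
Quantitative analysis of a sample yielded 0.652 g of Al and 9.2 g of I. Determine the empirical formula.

Al: 0.652 g ÷ 26.98 g/mol = 0.02417 mol
I: 9.2 g ÷ 126.90 g/mol = 0.0725 mol
Smallest is Al at 0.02417 mol; normalising gives Al 1.000, I 3.000
Ratio ≈ 1:3, so the empirical formula is AlI3

AlI3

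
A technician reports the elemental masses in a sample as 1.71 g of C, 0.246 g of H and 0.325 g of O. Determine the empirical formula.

C7H12O

n(C) = 1.71/12.01 = 0.1424, n(H) = 0.246/1.008 = 0.244, n(O) = 0.325/16.00 = 0.02031
Divide by the smallest (0.02031 mol O): C 7.010, H 12.015, O 1.000
Ratio ≈ 7:12:1, so the empirical formula is C7H12O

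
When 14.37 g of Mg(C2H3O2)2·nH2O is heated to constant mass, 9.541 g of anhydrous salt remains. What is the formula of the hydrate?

Mg(C2H3O2)2·4H2O

Mass of water lost = 14.37 − 9.541 = 4.829 g → 4.829 / 18.02 = 0.268 mol H2O
Molar mass of Mg(C2H3O2)2 = 142.40 g/mol → mol Mg(C2H3O2)2 = 9.541 / 142.40 = 0.067
n = 0.268 / 0.067 = 4.00 ≈ 4 → Mg(C2H3O2)2·4H2O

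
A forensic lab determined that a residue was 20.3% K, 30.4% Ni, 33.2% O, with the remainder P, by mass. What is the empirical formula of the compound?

Assume 100 g: 20.3 g K, 30.4 g Ni, 33.2 g O, 16.1 g P.
Moles — K: 20.3 / 39.10 = 0.5192 mol; Ni: 30.4 / 58.69 = 0.518 mol; O: 33.2 / 16.00 = 2.075 mol; P: 16.1 / 30.97 = 0.5199 mol
Divide by the smallest (0.518 mol Ni): K 1.002, Ni 1.000, O 4.006, P 1.004
→ KNiO4P

KNiO4P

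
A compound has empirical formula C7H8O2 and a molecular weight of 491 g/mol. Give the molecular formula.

C28H32O8

Empirical-formula mass = 124.13 g/mol
n = 491 / 124.13 = 3.96 ≈ 4
Molecular formula = (C7H8O2)4 = C28H32O8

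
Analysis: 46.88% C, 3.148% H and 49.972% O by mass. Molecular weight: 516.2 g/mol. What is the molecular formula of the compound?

C20H16O16

Assume 100 g: 46.88 g C, 3.148 g H, 49.972 g O.
C: 46.88 g ÷ 12.01 g/mol = 3.903 mol
H: 3.148 g ÷ 1.008 g/mol = 3.123 mol
O: 49.972 g ÷ 16.00 g/mol = 3.123 mol
Smallest is H at 3.123 mol; normalising gives C 1.250, H 1.000, O 1.000
Scaling by 4: C 5.00, H 4.00, O 4.00 → C5H4O4
Empirical-formula mass = 128.08 g/mol
n = 516.2 / 128.08 = 4.03 ≈ 4
Molecular formula = (C5H4O4)×4 = C20H16O16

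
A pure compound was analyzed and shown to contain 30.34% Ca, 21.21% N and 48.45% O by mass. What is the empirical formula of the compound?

Assume 100 g: 30.34 g Ca, 21.21 g N, 48.45 g O.
Ca: 30.34 g ÷ 40.08 g/mol = 0.757 mol
N: 21.21 g ÷ 14.01 g/mol = 1.514 mol
O: 48.45 g ÷ 16.00 g/mol = 3.028 mol
Smallest is Ca at 0.757 mol; normalising gives Ca 1.000, N 2.000, O 4.000
→ CaN2O4

CaN2O4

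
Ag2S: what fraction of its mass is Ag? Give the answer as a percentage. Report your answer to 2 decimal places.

Molar mass = 2(107.87) + 1(32.07) = 247.810 g/mol
Mass of Ag per mole = 2 × 107.87 = 215.740 g
% Ag = 215.740 / 247.810 × 100 = 87.06%

87.06%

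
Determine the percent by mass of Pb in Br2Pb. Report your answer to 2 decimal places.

56.46%

Molar mass = 2(79.90) + 1(207.2) = 367.000 g/mol
Mass of Pb per mole = 1 × 207.2 = 207.200 g
% Pb = 207.200 / 367.000 × 100 = 56.46%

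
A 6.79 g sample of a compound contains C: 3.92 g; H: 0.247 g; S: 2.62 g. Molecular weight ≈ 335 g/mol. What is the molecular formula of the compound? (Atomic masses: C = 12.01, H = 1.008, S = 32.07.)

C16H12S4

n(C) = 3.92/12.01 = 0.3264, n(H) = 0.247/1.008 = 0.245, n(S) = 2.62/32.07 = 0.0817
Divide by the smallest (0.0817 mol S): C 3.995, H 2.999, S 1.000
≈ 4:3:1 → C4H3S
Empirical-formula mass = 83.13 g/mol
n = 335 / 83.13 = 4.03 ≈ 4
Molecular formula = (C4H3S)×4 = C16H12S4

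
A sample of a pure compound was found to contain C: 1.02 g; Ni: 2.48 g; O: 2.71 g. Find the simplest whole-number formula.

C2NiO4

C: 1.02 g ÷ 12.01 g/mol = 0.08493 mol
Ni: 2.48 g ÷ 58.69 g/mol = 0.04226 mol
O: 2.71 g ÷ 16.00 g/mol = 0.1694 mol
Smallest is Ni at 0.04226 mol; normalising gives C 2.010, Ni 1.000, O 4.008
≈ 2:1:4 → C2NiO4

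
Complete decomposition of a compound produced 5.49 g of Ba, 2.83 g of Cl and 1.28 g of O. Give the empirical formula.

Moles — Ba: 5.49 / 137.33 = 0.03998 mol; Cl: 2.83 / 35.45 = 0.07983 mol; O: 1.28 / 16.00 = 0.08 mol
Divide by the smallest (0.03998 mol Ba): Ba 1.000, Cl 1.997, O 2.001
→ BaCl2O2

BaCl2O2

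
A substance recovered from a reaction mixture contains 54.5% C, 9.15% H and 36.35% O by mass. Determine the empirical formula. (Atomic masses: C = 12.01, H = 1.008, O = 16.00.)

C2H4O

Assume 100 g: 54.5 g C, 9.15 g H, 36.35 g O.
C: 54.5 g ÷ 12.01 g/mol = 4.538 mol
H: 9.15 g ÷ 1.008 g/mol = 9.077 mol
O: 36.35 g ÷ 16.00 g/mol = 2.272 mol
Divide by the smallest (2.272 mol O): C 1.997, H 3.996, O 1.000
Ratio ≈ 2:4:1, so the empirical formula is C2H4O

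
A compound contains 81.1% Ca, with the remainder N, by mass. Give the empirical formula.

Assume 100 g: 81.1 g Ca, 18.9 g N.
Ca: 81.1 g ÷ 40.08 g/mol = 2.023 mol
N: 18.9 g ÷ 14.01 g/mol = 1.349 mol
Divide by the smallest (1.349 mol N): Ca 1.500, N 1.000
Multiply by 2: Ca 3.00, N 2.00 → Ca3N2

Ca3N2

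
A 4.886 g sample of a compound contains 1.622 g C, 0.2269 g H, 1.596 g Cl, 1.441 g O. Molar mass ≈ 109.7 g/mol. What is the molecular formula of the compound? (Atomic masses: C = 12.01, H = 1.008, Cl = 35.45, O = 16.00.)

Moles — C: 1.622 / 12.01 = 0.1351 mol; H: 0.2269 / 1.008 = 0.2251 mol; Cl: 1.596 / 35.45 = 0.04502 mol; O: 1.441 / 16.00 = 0.09006 mol
Divide by the smallest (0.04502 mol Cl): C 3.000, H 5.000, Cl 1.000, O 2.000
≈ 3:5:1:2 → C3H5ClO2
Empirical-formula mass = 108.52 g/mol
n = 109.7 / 108.52 = 1.01 ≈ 1
Molecular formula = empirical formula = C3H5ClO2

C3H5ClO2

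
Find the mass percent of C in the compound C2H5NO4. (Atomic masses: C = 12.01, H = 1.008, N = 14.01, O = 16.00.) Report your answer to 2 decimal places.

Molar mass = 2(12.01) + 5(1.008) + 1(14.01) + 4(16.00) = 107.070 g/mol
Mass of C per mole = 2 × 12.01 = 24.020 g
% C = 24.020 / 107.070 × 100 = 22.43%

22.43%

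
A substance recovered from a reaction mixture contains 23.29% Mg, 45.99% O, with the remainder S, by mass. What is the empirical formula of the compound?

MgO3S

Assume 100 g: 23.29 g Mg, 45.99 g O, 30.72 g S.
Moles — Mg: 23.29 / 24.31 = 0.958 mol; O: 45.99 / 16.00 = 2.874 mol; S: 30.72 / 32.07 = 0.9579 mol
Ratios (÷ 0.9579): Mg 1.000, O 3.001, S 1.000
Ratio ≈ 1:3:1, so the empirical formula is MgO3S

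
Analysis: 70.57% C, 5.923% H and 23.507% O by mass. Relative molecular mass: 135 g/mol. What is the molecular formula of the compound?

Assume 100 g: 70.57 g C, 5.923 g H, 23.507 g O.
Moles — C: 70.57 / 12.01 = 5.876 mol; H: 5.923 / 1.008 = 5.876 mol; O: 23.507 / 16.00 = 1.469 mol
Divide by the smallest (1.469 mol O): C 3.999, H 3.999, O 1.000
Ratio ≈ 4:4:1, so the empirical formula is C4H4O
Empirical-formula mass = 68.07 g/mol
n = 135 / 68.07 = 1.98 ≈ 2
Molecular formula = (C4H4O)×2 = C8H8O2

C8H8O2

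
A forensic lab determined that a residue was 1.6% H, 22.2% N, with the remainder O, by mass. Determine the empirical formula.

HNO3

Assume 100 g: 1.6 g H, 22.2 g N, 76.2 g O.
n(H) = 1.6/1.008 = 1.587, n(N) = 22.2/14.01 = 1.585, n(O) = 76.2/16.00 = 4.763
Divide by the smallest (1.585 mol N): H 1.002, N 1.000, O 3.006
≈ 1:1:3 → HNO3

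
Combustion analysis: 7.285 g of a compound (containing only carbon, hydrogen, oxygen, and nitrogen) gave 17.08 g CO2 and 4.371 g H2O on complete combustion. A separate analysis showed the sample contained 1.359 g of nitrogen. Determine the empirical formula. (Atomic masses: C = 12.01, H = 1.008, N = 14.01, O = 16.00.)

mol C = 17.08 / 44.01 = 0.3881; mass C = 0.3881 × 12.01 = 4.661 g
mol H = 2 × (4.371 / 18.02) = 0.4851; mass H = 0.4851 × 1.008 = 0.4890 g
mol N = 1.359 / 14.01 = 0.09700
mass O = 7.285 − (6.509) = 0.7760 g → mol O = 0.04850
Smallest is O at 0.0485 mol; normalising gives C 8.002, H 10.003, N 2.000, O 1.000
≈ 8:10:2:1 → C8H10N2O

C8H10N2O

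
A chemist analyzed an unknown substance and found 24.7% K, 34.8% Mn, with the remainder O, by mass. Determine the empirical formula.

Assume 100 g: 24.7 g K, 34.8 g Mn, 40.5 g O.
Moles — K: 24.7 / 39.10 = 0.6317 mol; Mn: 34.8 / 54.94 = 0.6334 mol; O: 40.5 / 16.00 = 2.531 mol
Divide by the smallest (0.6317 mol K): K 1.000, Mn 1.003, O 4.007
→ KMnO4

KMnO4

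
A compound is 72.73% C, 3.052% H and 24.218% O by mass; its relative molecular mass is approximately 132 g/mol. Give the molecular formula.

Assume 100 g: 72.73 g C, 3.052 g H, 24.218 g O.
n(C) = 72.73/12.01 = 6.056, n(H) = 3.052/1.008 = 3.028, n(O) = 24.218/16.00 = 1.514
Ratios (÷ 1.514): C 4.001, H 2.000, O 1.000
≈ 4:2:1 → C4H2O
Empirical-formula mass = 66.06 g/mol
n = 132 / 66.06 = 2.00 ≈ 2
Molecular formula = (C4H2O)×2 = C8H4O2

C8H4O2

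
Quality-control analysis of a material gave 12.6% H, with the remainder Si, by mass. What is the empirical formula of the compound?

H4Si

Assume 100 g: 12.6 g H, 87.4 g Si.
H: 12.6 g ÷ 1.008 g/mol = 12.5 mol
Si: 87.4 g ÷ 28.09 g/mol = 3.111 mol
Smallest is Si at 3.111 mol; normalising gives H 4.017, Si 1.000
Ratio ≈ 4:1, so the empirical formula is H4Si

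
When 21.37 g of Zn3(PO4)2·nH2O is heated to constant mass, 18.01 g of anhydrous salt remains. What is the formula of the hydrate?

Zn3(PO4)2·4H2O

Mass of water lost = 21.37 − 18.01 = 3.36 g → 3.36 / 18.02 = 0.1865 mol H2O
Molar mass of Zn3(PO4)2 = 386.08 g/mol → mol Zn3(PO4)2 = 18.01 / 386.08 = 0.04665
n = 0.1865 / 0.04665 = 4.00 ≈ 4 → Zn3(PO4)2·4H2O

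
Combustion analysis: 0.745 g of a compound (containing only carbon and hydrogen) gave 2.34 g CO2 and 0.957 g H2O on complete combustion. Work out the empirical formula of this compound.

CH2

mol C = 2.34 / 44.01 = 0.05317; mass C = 0.05317 × 12.01 = 0.6386 g
mol H = 2 × (0.957 / 18.02) = 0.1062; mass H = 0.1062 × 1.008 = 0.1071 g
Divide by the smallest (0.05317 mol C): C 1.000, H 1.998
→ CH2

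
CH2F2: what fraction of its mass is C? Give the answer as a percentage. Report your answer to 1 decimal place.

23.1%

Molar mass = 1(12.01) + 2(1.008) + 2(19.00) = 52.026 g/mol
Mass of C per mole = 1 × 12.01 = 12.010 g
% C = 12.010 / 52.026 × 100 = 23.1%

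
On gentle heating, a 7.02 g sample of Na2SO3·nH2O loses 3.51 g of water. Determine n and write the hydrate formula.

Na2SO3·7H2O

Mass of anhydrous Na2SO3 = 7.02 − 3.51 = 3.51 g
mol H2O = 3.51 / 18.02 = 0.1948
Molar mass of Na2SO3 = 126.05 g/mol → mol Na2SO3 = 3.51 / 126.05 = 0.02785
n = 0.1948 / 0.02785 = 7.00 ≈ 7 → Na2SO3·7H2O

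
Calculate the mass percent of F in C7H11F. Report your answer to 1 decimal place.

16.6%

Molar mass = 7(12.01) + 11(1.008) + 1(19.00) = 114.158 g/mol
Mass of F per mole = 1 × 19.00 = 19.000 g
% F = 19.000 / 114.158 × 100 = 16.6%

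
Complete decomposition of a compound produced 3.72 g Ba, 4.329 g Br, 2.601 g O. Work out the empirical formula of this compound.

BaBr2O6

Moles — Ba: 3.72 / 137.33 = 0.02709 mol; Br: 4.329 / 79.90 = 0.05418 mol; O: 2.601 / 16.00 = 0.1626 mol
Ratios (÷ 0.02709): Ba 1.000, Br 2.000, O 6.001
→ BaBr2O6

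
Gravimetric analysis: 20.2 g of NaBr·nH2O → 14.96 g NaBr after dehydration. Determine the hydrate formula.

Mass of water lost = 20.2 − 14.96 = 5.24 g → 5.24 / 18.02 = 0.2908 mol H2O
Molar mass of NaBr = 102.89 g/mol → mol NaBr = 14.96 / 102.89 = 0.1454
n = 0.2908 / 0.1454 = 2.00 ≈ 2 → NaBr·2H2O

NaBr·2H2O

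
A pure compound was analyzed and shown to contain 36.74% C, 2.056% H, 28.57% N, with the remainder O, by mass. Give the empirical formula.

C3H2N2O2

Assume 100 g: 36.74 g C, 2.056 g H, 28.57 g N, 32.634 g O.
C: 36.74 g ÷ 12.01 g/mol = 3.059 mol
H: 2.056 g ÷ 1.008 g/mol = 2.04 mol
N: 28.57 g ÷ 14.01 g/mol = 2.039 mol
O: 32.634 g ÷ 16.00 g/mol = 2.04 mol
Divide by the smallest (2.039 mol N): C 1.500, H 1.000, N 1.000, O 1.000
×2: C 3.00, H 2.00, N 2.00, O 2.00 → C3H2N2O2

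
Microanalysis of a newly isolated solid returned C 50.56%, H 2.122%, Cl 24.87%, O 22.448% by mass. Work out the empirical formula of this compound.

C6H3ClO2

Assume 100 g: 50.56 g C, 2.122 g H, 24.87 g Cl, 22.448 g O.
n(C) = 50.56/12.01 = 4.21, n(H) = 2.122/1.008 = 2.105, n(Cl) = 24.87/35.45 = 0.7016, n(O) = 22.448/16.00 = 1.403
Ratios (÷ 0.7016): C 6.001, H 3.001, Cl 1.000, O 2.000
Ratio ≈ 6:3:1:2, so the empirical formula is C6H3ClO2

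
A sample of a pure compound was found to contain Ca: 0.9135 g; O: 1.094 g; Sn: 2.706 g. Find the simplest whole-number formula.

CaO3Sn

Moles — Ca: 0.9135 / 40.08 = 0.02279 mol; O: 1.094 / 16.00 = 0.06838 mol; Sn: 2.706 / 118.71 = 0.0228 mol
Divide by the smallest (0.02279 mol Ca): Ca 1.000, O 3.000, Sn 1.000
≈ 1:3:1 → CaO3Sn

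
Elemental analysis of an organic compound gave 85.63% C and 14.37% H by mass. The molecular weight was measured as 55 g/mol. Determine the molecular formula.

Assume 100 g: 85.63 g C, 14.37 g H.
C: 85.63 g ÷ 12.01 g/mol = 7.13 mol
H: 14.37 g ÷ 1.008 g/mol = 14.26 mol
Divide by the smallest (7.13 mol C): C 1.000, H 1.999
Ratio ≈ 1:2, so the empirical formula is CH2
Empirical-formula mass = 14.03 g/mol
n = 55 / 14.03 = 3.92 ≈ 4
Molecular formula = (CH2)×4 = C4H8

C4H8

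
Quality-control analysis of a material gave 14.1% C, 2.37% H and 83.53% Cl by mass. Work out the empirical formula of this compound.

Assume 100 g: 14.1 g C, 2.37 g H, 83.53 g Cl.
Moles — C: 14.1 / 12.01 = 1.174 mol; H: 2.37 / 1.008 = 2.351 mol; Cl: 83.53 / 35.45 = 2.356 mol
Smallest is C at 1.174 mol; normalising gives C 1.000, H 2.003, Cl 2.007
≈ 1:2:2 → CH2Cl2

CH2Cl2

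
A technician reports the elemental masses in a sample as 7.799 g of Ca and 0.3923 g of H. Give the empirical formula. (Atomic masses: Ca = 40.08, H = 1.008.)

n(Ca) = 7.799/40.08 = 0.1946, n(H) = 0.3923/1.008 = 0.3892
Divide by the smallest (0.1946 mol Ca): Ca 1.000, H 2.000
→ CaH2

CaH2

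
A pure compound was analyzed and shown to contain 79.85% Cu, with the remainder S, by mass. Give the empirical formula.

Assume 100 g: 79.85 g Cu, 20.15 g S.
Moles — Cu: 79.85 / 63.55 = 1.256 mol; S: 20.15 / 32.07 = 0.6283 mol
Divide by the smallest (0.6283 mol S): Cu 2.000, S 1.000
→ Cu2S

Cu2S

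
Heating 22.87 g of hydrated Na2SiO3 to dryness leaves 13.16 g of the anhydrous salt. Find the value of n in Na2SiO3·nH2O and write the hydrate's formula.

Na2SiO3·5H2O

Mass of water lost = 22.87 − 13.16 = 9.71 g → 9.71 / 18.02 = 0.5388 mol H2O
Molar mass of Na2SiO3 = 122.07 g/mol → mol Na2SiO3 = 13.16 / 122.07 = 0.1078
n = 0.5388 / 0.1078 = 5.00 ≈ 5 → Na2SiO3·5H2O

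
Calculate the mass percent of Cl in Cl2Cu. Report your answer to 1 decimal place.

52.7%

Molar mass = 2(35.45) + 1(63.55) = 134.450 g/mol
Mass of Cl per mole = 2 × 35.45 = 70.900 g
% Cl = 70.900 / 134.450 × 100 = 52.7%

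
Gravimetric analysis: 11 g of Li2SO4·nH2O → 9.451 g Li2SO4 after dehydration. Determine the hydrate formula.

Mass of water lost = 11 − 9.451 = 1.549 g → 1.549 / 18.02 = 0.08596 mol H2O
Molar mass of Li2SO4 = 109.95 g/mol → mol Li2SO4 = 9.451 / 109.95 = 0.08596
n = 0.08596 / 0.08596 = 1.00 ≈ 1 → Li2SO4·H2O

Li2SO4·H2O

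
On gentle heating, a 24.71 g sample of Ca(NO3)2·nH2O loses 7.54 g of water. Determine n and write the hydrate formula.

Mass of anhydrous Ca(NO3)2 = 24.71 − 7.54 = 17.17 g
mol H2O = 7.54 / 18.02 = 0.4184
Molar mass of Ca(NO3)2 = 164.10 g/mol → mol Ca(NO3)2 = 17.17 / 164.10 = 0.1046
n = 0.4184 / 0.1046 = 4.00 ≈ 4 → Ca(NO3)2·4H2O

Ca(NO3)2·4H2O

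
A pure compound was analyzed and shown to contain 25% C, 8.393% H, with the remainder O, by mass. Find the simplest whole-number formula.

CH4O2

Assume 100 g: 25 g C, 8.393 g H, 66.607 g O.
C: 25 g ÷ 12.01 g/mol = 2.082 mol
H: 8.393 g ÷ 1.008 g/mol = 8.326 mol
O: 66.607 g ÷ 16.00 g/mol = 4.163 mol
Ratios (÷ 2.082): C 1.000, H 4.000, O 2.000
→ CH4O2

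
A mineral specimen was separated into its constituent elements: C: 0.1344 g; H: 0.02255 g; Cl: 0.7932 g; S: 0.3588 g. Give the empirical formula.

C: 0.1344 g ÷ 12.01 g/mol = 0.01119 mol
H: 0.02255 g ÷ 1.008 g/mol = 0.02237 mol
Cl: 0.7932 g ÷ 35.45 g/mol = 0.02238 mol
S: 0.3588 g ÷ 32.07 g/mol = 0.01119 mol
Smallest is S at 0.01119 mol; normalising gives C 1.000, H 2.000, Cl 2.000, S 1.000
≈ 1:2:2:1 → CH2Cl2S

CH2Cl2S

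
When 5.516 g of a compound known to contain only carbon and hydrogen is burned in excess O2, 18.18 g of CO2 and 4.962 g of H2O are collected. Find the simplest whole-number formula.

mol C = 18.18 / 44.01 = 0.4131; mass C = 0.4131 × 12.01 = 4.961 g
mol H = 2 × (4.962 / 18.02) = 0.5507; mass H = 0.5507 × 1.008 = 0.5551 g
Smallest is C at 0.4131 mol; normalising gives C 1.000, H 1.333
×3: C 3.00, H 4.00 → C3H4

C3H4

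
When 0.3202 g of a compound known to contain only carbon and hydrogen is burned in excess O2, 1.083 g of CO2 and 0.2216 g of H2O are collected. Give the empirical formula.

mol C = 1.083 / 44.01 = 0.02461; mass C = 0.02461 × 12.01 = 0.2955 g
mol H = 2 × (0.2216 / 18.02) = 0.02459; mass H = 0.02459 × 1.008 = 0.02479 g
Ratios (÷ 0.02459): C 1.001, H 1.000
Ratio ≈ 1:1, so the empirical formula is CH

CH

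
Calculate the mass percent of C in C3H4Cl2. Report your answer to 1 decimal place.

32.5%

Molar mass = 3(12.01) + 4(1.008) + 2(35.45) = 110.962 g/mol
Mass of C per mole = 3 × 12.01 = 36.030 g
% C = 36.030 / 110.962 × 100 = 32.5%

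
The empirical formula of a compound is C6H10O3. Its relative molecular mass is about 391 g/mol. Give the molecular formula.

C18H30O9

Empirical-formula mass = 130.14 g/mol
n = 391 / 130.14 = 3.00 ≈ 3
Molecular formula = (C6H10O3)3 = C18H30O9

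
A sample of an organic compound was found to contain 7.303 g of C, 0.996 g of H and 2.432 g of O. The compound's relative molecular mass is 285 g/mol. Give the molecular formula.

Moles — C: 7.303 / 12.01 = 0.6081 mol; H: 0.996 / 1.008 = 0.9881 mol; O: 2.432 / 16.00 = 0.152 mol
Ratios (÷ 0.152): C 4.001, H 6.501, O 1.000
×2: C 8.00, H 13.00, O 2.00 → C8H13O2
Empirical-formula mass = 141.18 g/mol
n = 285 / 141.18 = 2.02 ≈ 2
Molecular formula = (C8H13O2)×2 = C16H26O4

C16H26O4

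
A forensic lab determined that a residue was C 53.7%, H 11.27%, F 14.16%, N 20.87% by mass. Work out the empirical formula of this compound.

C6H15FN2

Assume 100 g: 53.7 g C, 11.27 g H, 14.16 g F, 20.87 g N.
Moles — C: 53.7 / 12.01 = 4.471 mol; H: 11.27 / 1.008 = 11.18 mol; F: 14.16 / 19.00 = 0.7453 mol; N: 20.87 / 14.01 = 1.49 mol
Divide by the smallest (0.7453 mol F): C 6.000, H 15.002, F 1.000, N 1.999
→ C6H15FN2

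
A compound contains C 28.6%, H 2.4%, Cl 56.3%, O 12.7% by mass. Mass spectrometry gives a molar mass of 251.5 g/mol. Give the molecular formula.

C6H6Cl4O2

Assume 100 g: 28.6 g C, 2.4 g H, 56.3 g Cl, 12.7 g O.
C: 28.6 g ÷ 12.01 g/mol = 2.381 mol
H: 2.4 g ÷ 1.008 g/mol = 2.381 mol
Cl: 56.3 g ÷ 35.45 g/mol = 1.588 mol
O: 12.7 g ÷ 16.00 g/mol = 0.7937 mol
Smallest is O at 0.7937 mol; normalising gives C 3.000, H 3.000, Cl 2.001, O 1.000
≈ 3:3:2:1 → C3H3Cl2O
Empirical-formula mass = 125.95 g/mol
n = 251.5 / 125.95 = 2.00 ≈ 2
Molecular formula = (C3H3Cl2O)×2 = C6H6Cl4O2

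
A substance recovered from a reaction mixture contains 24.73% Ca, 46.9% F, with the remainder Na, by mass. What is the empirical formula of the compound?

Assume 100 g: 24.73 g Ca, 46.9 g F, 28.37 g Na.
Moles — Ca: 24.73 / 40.08 = 0.617 mol; F: 46.9 / 19.00 = 2.468 mol; Na: 28.37 / 22.99 = 1.234 mol
Smallest is Ca at 0.617 mol; normalising gives Ca 1.000, F 4.001, Na 2.000
≈ 1:4:2 → CaF4Na2

CaF4Na2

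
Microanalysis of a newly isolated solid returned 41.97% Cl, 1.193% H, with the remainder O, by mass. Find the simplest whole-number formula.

ClHO3

Assume 100 g: 41.97 g Cl, 1.193 g H, 56.837 g O.
Cl: 41.97 g ÷ 35.45 g/mol = 1.184 mol
H: 1.193 g ÷ 1.008 g/mol = 1.184 mol
O: 56.837 g ÷ 16.00 g/mol = 3.552 mol
Smallest is H at 1.184 mol; normalising gives Cl 1.000, H 1.000, O 3.001
→ ClHO3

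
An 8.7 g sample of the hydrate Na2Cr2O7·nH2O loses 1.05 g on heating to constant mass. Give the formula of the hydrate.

Na2Cr2O7·2H2O

Mass of anhydrous Na2Cr2O7 = 8.7 − 1.05 = 7.65 g
mol H2O = 1.05 / 18.02 = 0.05827
Molar mass of Na2Cr2O7 = 261.98 g/mol → mol Na2Cr2O7 = 7.65 / 261.98 = 0.0292
n = 0.05827 / 0.0292 = 2.00 ≈ 2 → Na2Cr2O7·2H2O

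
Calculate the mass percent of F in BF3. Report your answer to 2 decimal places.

Molar mass = 1(10.81) + 3(19.00) = 67.810 g/mol
Mass of F per mole = 3 × 19.00 = 57.000 g
% F = 57.000 / 67.810 × 100 = 84.06%

84.06%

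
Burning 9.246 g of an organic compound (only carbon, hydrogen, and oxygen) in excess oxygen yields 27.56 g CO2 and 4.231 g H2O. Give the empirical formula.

mol C = 27.56 / 44.01 = 0.6262; mass C = 0.6262 × 12.01 = 7.521 g
mol H = 2 × (4.231 / 18.02) = 0.4696; mass H = 0.4696 × 1.008 = 0.4733 g
mass O = 9.246 − (7.994) = 1.252 g → mol O = 0.07823
Ratios (÷ 0.07823): C 8.005, H 6.002, O 1.000
≈ 8:6:1 → C8H6O

C8H6O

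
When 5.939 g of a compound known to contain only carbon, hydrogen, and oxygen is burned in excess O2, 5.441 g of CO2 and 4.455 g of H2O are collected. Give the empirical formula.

mol C = 5.441 / 44.01 = 0.1236; mass C = 0.1236 × 12.01 = 1.485 g
mol H = 2 × (4.455 / 18.02) = 0.4945; mass H = 0.4945 × 1.008 = 0.4984 g
mass O = 5.939 − (1.983) = 3.956 g → mol O = 0.2472
Ratios (÷ 0.1236): C 1.000, H 3.999, O 2.000
≈ 1:4:2 → CH4O2

CH4O2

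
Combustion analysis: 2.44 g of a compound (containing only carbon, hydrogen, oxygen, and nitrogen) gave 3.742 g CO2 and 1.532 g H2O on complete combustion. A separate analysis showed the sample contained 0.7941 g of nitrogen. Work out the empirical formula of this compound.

C3H6N2O

mol C = 3.742 / 44.01 = 0.08503; mass C = 0.08503 × 12.01 = 1.021 g
mol H = 2 × (1.532 / 18.02) = 0.1700; mass H = 0.1700 × 1.008 = 0.1714 g
mol N = 0.7941 / 14.01 = 0.05668
mass O = 2.44 − (1.987) = 0.4533 g → mol O = 0.02833
Smallest is O at 0.02833 mol; normalising gives C 3.001, H 6.001, N 2.000, O 1.000
→ C3H6N2O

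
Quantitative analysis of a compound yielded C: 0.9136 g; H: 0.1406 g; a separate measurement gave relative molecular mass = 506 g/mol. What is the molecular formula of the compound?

C36H66

n(C) = 0.9136/12.01 = 0.07607, n(H) = 0.1406/1.008 = 0.1395
Smallest is C at 0.07607 mol; normalising gives C 1.000, H 1.834
Multiply by 6: C 6.00, H 11.00 → C6H11
Empirical-formula mass = 83.15 g/mol
n = 506 / 83.15 = 6.09 ≈ 6
Molecular formula = (C6H11)×6 = C36H66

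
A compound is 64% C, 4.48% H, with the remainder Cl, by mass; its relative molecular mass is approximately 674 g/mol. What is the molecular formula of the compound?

C36H30Cl6

Assume 100 g: 64 g C, 4.48 g H, 31.52 g Cl.
C: 64 g ÷ 12.01 g/mol = 5.329 mol
H: 4.48 g ÷ 1.008 g/mol = 4.444 mol
Cl: 31.52 g ÷ 35.45 g/mol = 0.8891 mol
Smallest is Cl at 0.8891 mol; normalising gives C 5.993, H 4.999, Cl 1.000
Ratio ≈ 6:5:1, so the empirical formula is C6H5Cl
Empirical-formula mass = 112.55 g/mol
n = 674 / 112.55 = 5.99 ≈ 6
Molecular formula = (C6H5Cl)×6 = C36H30Cl6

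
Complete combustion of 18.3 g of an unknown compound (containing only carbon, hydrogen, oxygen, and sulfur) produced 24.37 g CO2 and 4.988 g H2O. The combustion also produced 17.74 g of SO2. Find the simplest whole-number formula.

mol C = 24.37 / 44.01 = 0.5537; mass C = 0.5537 × 12.01 = 6.650 g
mol H = 2 × (4.988 / 18.02) = 0.5536; mass H = 0.5536 × 1.008 = 0.5580 g
mol S = 17.74 / 64.07 = 0.2769; mass S = 8.880 g
mass O = 18.3 − (16.09) = 2.212 g → mol O = 0.1382
Smallest is O at 0.1382 mol; normalising gives C 4.006, H 4.005, O 1.000, S 2.003
→ C4H4OS2

C4H4OS2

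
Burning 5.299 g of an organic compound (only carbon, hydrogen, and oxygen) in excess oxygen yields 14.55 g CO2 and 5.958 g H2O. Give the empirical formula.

mol C = 14.55 / 44.01 = 0.3306; mass C = 0.3306 × 12.01 = 3.971 g
mol H = 2 × (5.958 / 18.02) = 0.6613; mass H = 0.6613 × 1.008 = 0.6666 g
mass O = 5.299 − (4.637) = 0.6619 g → mol O = 0.04137
Ratios (÷ 0.04137): C 7.992, H 15.986, O 1.000
≈ 8:16:1 → C8H16O

C8H16O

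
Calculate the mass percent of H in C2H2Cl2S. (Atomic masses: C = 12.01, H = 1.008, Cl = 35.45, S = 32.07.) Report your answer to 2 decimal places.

1.56%

Molar mass = 2(12.01) + 2(1.008) + 2(35.45) + 1(32.07) = 129.006 g/mol
Mass of H per mole = 2 × 1.008 = 2.016 g
% H = 2.016 / 129.006 × 100 = 1.56%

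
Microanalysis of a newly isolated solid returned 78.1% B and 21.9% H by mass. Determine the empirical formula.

Assume 100 g: 78.1 g B, 21.9 g H.
n(B) = 78.1/10.81 = 7.225, n(H) = 21.9/1.008 = 21.73
Ratios (÷ 7.225): B 1.000, H 3.007
→ BH3

BH3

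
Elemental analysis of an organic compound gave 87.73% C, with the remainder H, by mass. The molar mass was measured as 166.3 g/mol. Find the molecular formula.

C12H20

Assume 100 g: 87.73 g C, 12.27 g H.
C: 87.73 g ÷ 12.01 g/mol = 7.305 mol
H: 12.27 g ÷ 1.008 g/mol = 12.17 mol
Smallest is C at 7.305 mol; normalising gives C 1.000, H 1.666
Scaling by 3: C 3.00, H 5.00 → C3H5
Empirical-formula mass = 41.07 g/mol
n = 166.3 / 41.07 = 4.05 ≈ 4
Molecular formula = (C3H5)×4 = C12H20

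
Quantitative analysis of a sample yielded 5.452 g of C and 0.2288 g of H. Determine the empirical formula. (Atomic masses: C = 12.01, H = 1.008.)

C2H

C: 5.452 g ÷ 12.01 g/mol = 0.454 mol
H: 0.2288 g ÷ 1.008 g/mol = 0.227 mol
Smallest is H at 0.227 mol; normalising gives C 2.000, H 1.000
≈ 2:1 → C2H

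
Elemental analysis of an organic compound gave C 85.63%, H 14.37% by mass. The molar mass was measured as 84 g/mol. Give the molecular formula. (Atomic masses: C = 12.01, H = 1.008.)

Assume 100 g: 85.63 g C, 14.37 g H.
Moles — C: 85.63 / 12.01 = 7.13 mol; H: 14.37 / 1.008 = 14.26 mol
Smallest is C at 7.13 mol; normalising gives C 1.000, H 1.999
Ratio ≈ 1:2, so the empirical formula is CH2
Empirical-formula mass = 14.03 g/mol
n = 84 / 14.03 = 5.99 ≈ 6
Molecular formula = (CH2)×6 = C6H12

C6H12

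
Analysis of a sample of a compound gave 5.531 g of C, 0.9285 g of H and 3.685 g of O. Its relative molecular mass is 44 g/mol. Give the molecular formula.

Moles — C: 5.531 / 12.01 = 0.4605 mol; H: 0.9285 / 1.008 = 0.9211 mol; O: 3.685 / 16.00 = 0.2303 mol
Divide by the smallest (0.2303 mol O): C 2.000, H 3.999, O 1.000
Ratio ≈ 2:4:1, so the empirical formula is C2H4O
Empirical-formula mass = 44.05 g/mol
n = 44 / 44.05 = 1.00 ≈ 1
Molecular formula = empirical formula = C2H4O

C2H4O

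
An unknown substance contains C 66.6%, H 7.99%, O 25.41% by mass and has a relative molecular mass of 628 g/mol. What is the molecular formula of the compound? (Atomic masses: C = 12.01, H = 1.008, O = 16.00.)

Assume 100 g: 66.6 g C, 7.99 g H, 25.41 g O.
C: 66.6 g ÷ 12.01 g/mol = 5.545 mol
H: 7.99 g ÷ 1.008 g/mol = 7.927 mol
O: 25.41 g ÷ 16.00 g/mol = 1.588 mol
Smallest is O at 1.588 mol; normalising gives C 3.492, H 4.991, O 1.000
Scaling by 2: C 6.98, H 9.98, O 2.00 → C7H10O2
Empirical-formula mass = 126.15 g/mol
n = 628 / 126.15 = 4.98 ≈ 5
Molecular formula = (C7H10O2)×5 = C35H50O10

C35H50O10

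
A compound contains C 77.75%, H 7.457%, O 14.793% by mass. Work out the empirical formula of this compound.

C7H8O

Assume 100 g: 77.75 g C, 7.457 g H, 14.793 g O.
n(C) = 77.75/12.01 = 6.474, n(H) = 7.457/1.008 = 7.398, n(O) = 14.793/16.00 = 0.9246
Smallest is O at 0.9246 mol; normalising gives C 7.002, H 8.001, O 1.000
Ratio ≈ 7:8:1, so the empirical formula is C7H8O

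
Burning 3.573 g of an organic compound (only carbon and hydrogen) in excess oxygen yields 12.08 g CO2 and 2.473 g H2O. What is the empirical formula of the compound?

CH

mol C = 12.08 / 44.01 = 0.2745; mass C = 0.2745 × 12.01 = 3.297 g
mol H = 2 × (2.473 / 18.02) = 0.2745; mass H = 0.2745 × 1.008 = 0.2767 g
Ratios (÷ 0.2745): C 1.000, H 1.000
→ CH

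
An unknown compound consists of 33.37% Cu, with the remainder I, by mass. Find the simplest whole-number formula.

Assume 100 g: 33.37 g Cu, 66.63 g I.
Moles — Cu: 33.37 / 63.55 = 0.5251 mol; I: 66.63 / 126.90 = 0.5251 mol
Divide by the smallest (0.5251 mol I): Cu 1.000, I 1.000
Ratio ≈ 1:1, so the empirical formula is CuI

CuI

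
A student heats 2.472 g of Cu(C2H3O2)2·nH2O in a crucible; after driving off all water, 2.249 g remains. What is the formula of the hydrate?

Cu(C2H3O2)2·H2O

Mass of water lost = 2.472 − 2.249 = 0.223 g → 0.223 / 18.02 = 0.01238 mol H2O
Molar mass of Cu(C2H3O2)2 = 181.64 g/mol → mol Cu(C2H3O2)2 = 2.249 / 181.64 = 0.01238
n = 0.01238 / 0.01238 = 1.00 ≈ 1 → Cu(C2H3O2)2·H2O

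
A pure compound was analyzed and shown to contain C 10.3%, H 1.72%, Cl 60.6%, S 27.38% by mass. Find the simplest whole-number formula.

CH2Cl2S

Assume 100 g: 10.3 g C, 1.72 g H, 60.6 g Cl, 27.38 g S.
C: 10.3 g ÷ 12.01 g/mol = 0.8576 mol
H: 1.72 g ÷ 1.008 g/mol = 1.706 mol
Cl: 60.6 g ÷ 35.45 g/mol = 1.709 mol
S: 27.38 g ÷ 32.07 g/mol = 0.8538 mol
Smallest is S at 0.8538 mol; normalising gives C 1.005, H 1.999, Cl 2.002, S 1.000
≈ 1:2:2:1 → CH2Cl2S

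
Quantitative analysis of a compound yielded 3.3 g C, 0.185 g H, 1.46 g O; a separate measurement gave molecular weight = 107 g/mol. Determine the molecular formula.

C6H4O2

Moles — C: 3.3 / 12.01 = 0.2748 mol; H: 0.185 / 1.008 = 0.1835 mol; O: 1.46 / 16.00 = 0.09125 mol
Ratios (÷ 0.09125): C 3.011, H 2.011, O 1.000
≈ 3:2:1 → C3H2O
Empirical-formula mass = 54.05 g/mol
n = 107 / 54.05 = 1.98 ≈ 2
Molecular formula = (C3H2O)×2 = C6H4O2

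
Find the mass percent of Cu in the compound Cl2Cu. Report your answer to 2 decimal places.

47.27%

Molar mass = 2(35.45) + 1(63.55) = 134.450 g/mol
Mass of Cu per mole = 1 × 63.55 = 63.550 g
% Cu = 63.550 / 134.450 × 100 = 47.27%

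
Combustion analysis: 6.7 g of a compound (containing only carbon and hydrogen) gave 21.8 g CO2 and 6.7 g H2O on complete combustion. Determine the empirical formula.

mol C = 21.8 / 44.01 = 0.4953; mass C = 0.4953 × 12.01 = 5.949 g
mol H = 2 × (6.7 / 18.02) = 0.7436; mass H = 0.7436 × 1.008 = 0.7496 g
Ratios (÷ 0.4953): C 1.000, H 1.501
Scaling by 2: C 2.00, H 3.00 → C2H3

C2H3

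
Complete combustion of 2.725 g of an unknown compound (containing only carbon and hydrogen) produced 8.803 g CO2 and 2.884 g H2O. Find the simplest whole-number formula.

mol C = 8.803 / 44.01 = 0.2000; mass C = 0.2000 × 12.01 = 2.402 g
mol H = 2 × (2.884 / 18.02) = 0.3201; mass H = 0.3201 × 1.008 = 0.3226 g
Smallest is C at 0.2 mol; normalising gives C 1.000, H 1.600
Multiply by 5: C 5.00, H 8.00 → C5H8

C5H8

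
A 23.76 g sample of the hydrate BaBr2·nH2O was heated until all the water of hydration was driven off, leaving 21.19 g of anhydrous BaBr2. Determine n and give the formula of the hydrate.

Mass of water lost = 23.76 − 21.19 = 2.57 g → 2.57 / 18.02 = 0.1426 mol H2O
Molar mass of BaBr2 = 297.13 g/mol → mol BaBr2 = 21.19 / 297.13 = 0.07132
n = 0.1426 / 0.07132 = 2.00 ≈ 2 → BaBr2·2H2O

BaBr2·2H2O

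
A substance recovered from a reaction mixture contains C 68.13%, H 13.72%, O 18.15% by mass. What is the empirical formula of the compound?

C5H12O

Assume 100 g: 68.13 g C, 13.72 g H, 18.15 g O.
C: 68.13 g ÷ 12.01 g/mol = 5.673 mol
H: 13.72 g ÷ 1.008 g/mol = 13.61 mol
O: 18.15 g ÷ 16.00 g/mol = 1.134 mol
Ratios (÷ 1.134): C 5.001, H 11.999, O 1.000
≈ 5:12:1 → C5H12O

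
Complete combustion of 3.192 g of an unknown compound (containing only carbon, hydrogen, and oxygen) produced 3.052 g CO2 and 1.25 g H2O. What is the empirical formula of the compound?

CH2O2

mol C = 3.052 / 44.01 = 0.06935; mass C = 0.06935 × 12.01 = 0.8329 g
mol H = 2 × (1.25 / 18.02) = 0.1387; mass H = 0.1387 × 1.008 = 0.1398 g
mass O = 3.192 − (0.9727) = 2.219 g → mol O = 0.1387
Smallest is C at 0.06935 mol; normalising gives C 1.000, H 2.001, O 2.000
≈ 1:2:2 → CH2O2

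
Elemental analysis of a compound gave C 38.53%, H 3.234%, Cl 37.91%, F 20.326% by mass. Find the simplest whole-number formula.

Assume 100 g: 38.53 g C, 3.234 g H, 37.91 g Cl, 20.326 g F.
n(C) = 38.53/12.01 = 3.208, n(H) = 3.234/1.008 = 3.208, n(Cl) = 37.91/35.45 = 1.069, n(F) = 20.326/19.00 = 1.07
Divide by the smallest (1.069 mol Cl): C 3.000, H 3.000, Cl 1.000, F 1.000
Ratio ≈ 3:3:1:1, so the empirical formula is C3H3ClF

C3H3ClF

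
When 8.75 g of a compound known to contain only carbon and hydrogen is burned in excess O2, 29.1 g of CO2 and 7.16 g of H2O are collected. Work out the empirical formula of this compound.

C5H6

mol C = 29.1 / 44.01 = 0.6612; mass C = 0.6612 × 12.01 = 7.941 g
mol H = 2 × (7.16 / 18.02) = 0.7947; mass H = 0.7947 × 1.008 = 0.8010 g
Ratios (÷ 0.6612): C 1.000, H 1.202
Multiply by 5: C 5.00, H 6.01 → C5H6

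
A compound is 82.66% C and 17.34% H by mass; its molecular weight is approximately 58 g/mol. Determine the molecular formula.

C4H10

Assume 100 g: 82.66 g C, 17.34 g H.
n(C) = 82.66/12.01 = 6.883, n(H) = 17.34/1.008 = 17.2
Ratios (÷ 6.883): C 1.000, H 2.499
Scaling by 2: C 2.00, H 5.00 → C2H5
Empirical-formula mass = 29.06 g/mol
n = 58 / 29.06 = 2.00 ≈ 2
Molecular formula = (C2H5)×2 = C4H10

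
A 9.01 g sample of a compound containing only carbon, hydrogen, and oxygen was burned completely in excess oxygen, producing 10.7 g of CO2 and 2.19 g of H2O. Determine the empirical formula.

C2H2O3

mol C = 10.7 / 44.01 = 0.2431; mass C = 0.2431 × 12.01 = 2.920 g
mol H = 2 × (2.19 / 18.02) = 0.2431; mass H = 0.2431 × 1.008 = 0.2450 g
mass O = 9.01 − (3.165) = 5.845 g → mol O = 0.3653
Smallest is H at 0.2431 mol; normalising gives C 1.000, H 1.000, O 1.503
Scaling by 2: C 2.00, H 2.00, O 3.01 → C2H2O3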